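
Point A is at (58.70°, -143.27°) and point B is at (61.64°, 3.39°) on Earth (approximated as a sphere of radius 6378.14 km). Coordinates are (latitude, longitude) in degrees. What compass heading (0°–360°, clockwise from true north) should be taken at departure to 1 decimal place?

18.2°

Δλ = 146.660° = 2.5597 rad.
y = sin Δλ · cos φ₂ = (0.5496)(0.4750) = 0.2611
x = cos φ₁ sin φ₂ − sin φ₁ cos φ₂ cos Δλ = (0.5195)(0.8800) − (0.8545)(0.4750)(-0.8354) = 0.7962
θ = atan2(y, x) = 18.15°, so the bearing is 18.2°.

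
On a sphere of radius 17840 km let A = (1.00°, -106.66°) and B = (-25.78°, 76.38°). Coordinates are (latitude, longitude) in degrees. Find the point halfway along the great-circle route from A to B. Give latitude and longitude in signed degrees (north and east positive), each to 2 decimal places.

-75.06°, -132.04°

The central angle between A and B is δ = 2.7061 rad.
With f = 0.5, the slerp weights are sin((1−f)δ)/sin δ = 2.3144 and sin(fδ)/sin δ = 2.3144.
Weighted sum of the unit vectors: (2.3144)·(-0.2866,-0.9579,0.0175) + (2.3144)·(0.2120,0.8751,-0.4349) = (-0.1727, -0.1915, -0.9662).
Converting back: φ = atan2(z, √(x²+y²)) = -75.06°, λ = atan2(y, x) = -132.04°.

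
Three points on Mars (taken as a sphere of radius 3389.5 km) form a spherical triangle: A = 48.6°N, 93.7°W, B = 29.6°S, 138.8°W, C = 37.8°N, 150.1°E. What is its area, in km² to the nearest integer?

15754977 km²

Side lengths (central angles): a = 1.6511, b = 1.3397, c = 1.5354 rad; semiperimeter s = 2.2631.
By l'Huilier's theorem, tan(E/4) = √[tan(s/2) tan((s−a)/2) tan((s−b)/2) tan((s−c)/2)], giving spherical excess E = 1.3713 rad.
Area = E·R² = 1.3713 × (3389.5)² ≈ 15754977 km².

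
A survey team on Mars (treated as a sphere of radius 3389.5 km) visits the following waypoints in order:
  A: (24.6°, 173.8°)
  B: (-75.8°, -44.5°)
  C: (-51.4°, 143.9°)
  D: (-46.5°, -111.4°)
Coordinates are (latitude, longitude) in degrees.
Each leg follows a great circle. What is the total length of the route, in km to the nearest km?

14244 km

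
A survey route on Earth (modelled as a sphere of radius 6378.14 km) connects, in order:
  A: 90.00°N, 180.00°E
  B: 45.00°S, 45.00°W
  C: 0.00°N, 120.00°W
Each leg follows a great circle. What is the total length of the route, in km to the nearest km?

Leg A→B: central angle 2.3562 rad, distance 15028.1 km.
Leg B→C: central angle 1.3867 rad, distance 8844.9 km.
Total: 15028.1 + 8844.9 ≈ 23873 km.

23873 km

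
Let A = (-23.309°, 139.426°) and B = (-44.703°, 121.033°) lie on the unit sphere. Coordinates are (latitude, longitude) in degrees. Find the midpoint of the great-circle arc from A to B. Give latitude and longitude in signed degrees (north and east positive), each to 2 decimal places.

The central angle between A and B is δ = 0.4562 rad.
With f = 0.5, the slerp weights are sin((1−f)δ)/sin δ = 0.5133 and sin(fδ)/sin δ = 0.5133.
Weighted sum of the unit vectors: (0.5133)·(-0.6976,0.5973,-0.3957) + (0.5133)·(-0.3664,0.6090,-0.7034) = (-0.5461, 0.6192, -0.5642).
Converting back: φ = atan2(z, √(x²+y²)) = -34.34°, λ = atan2(y, x) = 131.41°.

-34.34°, 131.41°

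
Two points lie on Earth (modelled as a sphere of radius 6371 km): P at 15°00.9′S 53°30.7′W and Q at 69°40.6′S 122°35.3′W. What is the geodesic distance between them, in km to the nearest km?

7643 km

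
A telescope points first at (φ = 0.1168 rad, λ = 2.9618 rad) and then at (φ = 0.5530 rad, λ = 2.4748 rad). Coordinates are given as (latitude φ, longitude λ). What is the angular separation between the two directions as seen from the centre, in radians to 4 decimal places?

0.6299 rad

In radians: φ₁ = 0.1168, φ₂ = 0.5530, Δλ = -27.903° = -0.4870 rad.
cos c = sin φ₁ sin φ₂ + cos φ₁ cos φ₂ cos Δλ = (0.1165)(0.5252) + (0.9932)(0.8510)(0.8837) = 0.80811,
so c = arccos(0.80811) = 0.62987 rad.
So the angular separation is 0.6299 rad.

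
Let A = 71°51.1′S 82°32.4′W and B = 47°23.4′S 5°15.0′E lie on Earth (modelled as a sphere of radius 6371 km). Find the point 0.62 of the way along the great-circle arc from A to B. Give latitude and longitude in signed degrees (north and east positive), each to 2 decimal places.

The central angle between A and B is δ = 0.7848 rad.
With f = 0.62, the slerp weights are sin((1−f)δ)/sin δ = 0.4158 and sin(fδ)/sin δ = 0.6617.
Weighted sum of the unit vectors: (0.4158)·(0.0404,-0.3088,-0.9503) + (0.6617)·(0.6742,0.0619,-0.7360) = (0.4629, -0.0874, -0.8821).
Converting back: φ = atan2(z, √(x²+y²)) = -61.90°, λ = atan2(y, x) = -10.69°.

-61.90°, -10.69°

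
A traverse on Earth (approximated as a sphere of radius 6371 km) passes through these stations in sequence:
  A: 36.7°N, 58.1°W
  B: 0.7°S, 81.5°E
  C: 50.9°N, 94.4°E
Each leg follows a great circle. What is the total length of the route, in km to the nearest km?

20117 km

Leg A→B: central angle 2.2368 rad, distance 14250.6 km.
Leg B→C: central angle 0.9207 rad, distance 5866.0 km.
Total: 14250.6 + 5866.0 ≈ 20117 km.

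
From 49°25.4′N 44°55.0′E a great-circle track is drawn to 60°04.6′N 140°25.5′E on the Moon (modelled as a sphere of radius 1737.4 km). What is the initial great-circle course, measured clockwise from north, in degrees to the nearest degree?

40°

With φ₁ = 0.8626, φ₂ = 1.0485, Δλ = 1.6669 rad, the forward-azimuth formula gives
θ = atan2( sin Δλ cos φ₂ , cos φ₁ sin φ₂ − sin φ₁ cos φ₂ cos Δλ ) = atan2(0.4965, 0.6001) = 39.60°.
So the initial bearing is 40°.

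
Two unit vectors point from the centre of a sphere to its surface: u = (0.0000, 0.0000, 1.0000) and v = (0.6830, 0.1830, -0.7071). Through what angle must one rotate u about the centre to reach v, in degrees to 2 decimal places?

135.00°

u·v = -0.7071; |u| = 1.0000, |v| = 1.0000.
cos θ = (u·v)/(|u||v|) = -0.7071, so θ = 135.00°.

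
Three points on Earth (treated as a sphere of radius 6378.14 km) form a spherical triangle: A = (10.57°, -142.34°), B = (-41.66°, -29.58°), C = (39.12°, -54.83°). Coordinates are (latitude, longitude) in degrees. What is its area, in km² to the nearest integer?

65810826 km²

Side lengths (central angles): a = 1.4658, b = 1.4214, c = 1.9889 rad; semiperimeter s = 2.4380.
By l'Huilier's theorem, tan(E/4) = √[tan(s/2) tan((s−a)/2) tan((s−b)/2) tan((s−c)/2)], giving spherical excess E = 1.6177 rad.
Area = E·R² = 1.6177 × (6378.14)² ≈ 65810826 km².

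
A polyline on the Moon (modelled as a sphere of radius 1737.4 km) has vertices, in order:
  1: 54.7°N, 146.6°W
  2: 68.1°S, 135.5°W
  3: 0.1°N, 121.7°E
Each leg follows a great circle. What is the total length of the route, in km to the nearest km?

Leg 1→2: central angle 2.1481 rad, distance 3732.1 km.
Leg 2→3: central angle 1.6552 rad, distance 2875.7 km.
Total: 3732.1 + 2875.7 ≈ 6608 km.

6608 km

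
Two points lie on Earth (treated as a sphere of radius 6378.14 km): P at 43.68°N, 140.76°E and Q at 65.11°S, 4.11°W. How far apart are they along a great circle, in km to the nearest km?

Let φ₁ = 0.7624 rad, φ₂ = -1.1364 rad, and Δλ = -2.5285 rad.
Haversine: a = sin²(Δφ/2) + cos φ₁ cos φ₂ sin²(Δλ/2) = 0.6611 + (0.7232)(0.4209)(0.9089) = 0.93771.
Central angle c = 2·arcsin(√a) = 2.63710 rad.
Distance = R·c = 6378.14 × 2.6371 ≈ 16820 km.

16820 km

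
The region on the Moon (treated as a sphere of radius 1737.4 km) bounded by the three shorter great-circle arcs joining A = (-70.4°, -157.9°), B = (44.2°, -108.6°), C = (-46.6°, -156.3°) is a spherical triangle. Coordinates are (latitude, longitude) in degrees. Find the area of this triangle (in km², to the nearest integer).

995179 km²

Side lengths (central angles): a = 1.7467, b = 0.4156, c = 2.0943 rad; semiperimeter s = 2.1283.
By l'Huilier's theorem, tan(E/4) = √[tan(s/2) tan((s−a)/2) tan((s−b)/2) tan((s−c)/2)], giving spherical excess E = 0.3297 rad.
Area = E·R² = 0.3297 × (1737.4)² ≈ 995179 km².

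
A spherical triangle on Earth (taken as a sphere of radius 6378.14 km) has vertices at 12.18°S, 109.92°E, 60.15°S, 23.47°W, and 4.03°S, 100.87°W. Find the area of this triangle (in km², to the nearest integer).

100509982 km²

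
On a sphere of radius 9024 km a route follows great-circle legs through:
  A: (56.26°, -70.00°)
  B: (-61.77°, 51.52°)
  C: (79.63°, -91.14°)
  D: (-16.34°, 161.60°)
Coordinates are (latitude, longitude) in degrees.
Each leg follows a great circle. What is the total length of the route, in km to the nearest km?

65950 km

Leg A→B: central angle 2.6260 rad, distance 23697.1 km.
Leg B→C: central angle 2.7773 rad, distance 25061.9 km.
Leg C→D: central angle 1.9050 rad, distance 17190.5 km.
Total: 23697.1 + 25061.9 + 17190.5 ≈ 65950 km.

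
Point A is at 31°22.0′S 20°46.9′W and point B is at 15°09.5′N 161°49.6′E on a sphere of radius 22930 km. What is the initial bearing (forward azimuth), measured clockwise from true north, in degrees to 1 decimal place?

With φ₁ = -0.5475, φ₂ = 0.2646, Δλ = -3.0961 rad, the forward-azimuth formula gives
θ = atan2( sin Δλ cos φ₂ , cos φ₁ sin φ₂ − sin φ₁ cos φ₂ cos Δλ ) = atan2(-0.0439, -0.2786) = -171.04°.
Adding 360° brings this into [0°, 360°): 189.0°.

189.0°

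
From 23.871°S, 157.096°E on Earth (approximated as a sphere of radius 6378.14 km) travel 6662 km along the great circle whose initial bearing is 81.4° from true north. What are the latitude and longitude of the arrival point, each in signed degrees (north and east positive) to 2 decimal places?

-4.88°, -143.80°

Angular distance δ = d/R = 6662/6378.14 = 1.04451 rad; initial bearing θ = 1.4207 rad.
sin φ₂ = sin φ₁ cos δ + cos φ₁ sin δ cos θ = (-0.4047)(0.5023) + (0.9145)(0.8647)(0.1495) = -0.0850, so φ₂ = -4.88°.
Δλ = atan2(sin θ sin δ cos φ₁, cos δ − sin φ₁ sin φ₂) = atan2(0.7818, 0.4679) = 59.100°.
λ₂ = 157.096° + 59.100° = 216.20° → -143.80° after wrapping to (−180°, 180°].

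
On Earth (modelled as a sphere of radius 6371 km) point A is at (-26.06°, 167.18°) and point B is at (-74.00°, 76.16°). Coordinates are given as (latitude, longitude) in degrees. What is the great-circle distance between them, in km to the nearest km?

7261 km

With latitudes φ₁ = -26.060°, φ₂ = -74.000° and longitude difference Δλ = -91.020°:
Haversine: a = sin²(Δφ/2) + cos φ₁ cos φ₂ sin²(Δλ/2) = 0.1650 + (0.8983)(0.2756)(0.5089) = 0.29106.
Central angle c = 2·arcsin(√a) = 1.13968 rad.
Distance = R·c = 6371 × 1.1397 ≈ 7261 km.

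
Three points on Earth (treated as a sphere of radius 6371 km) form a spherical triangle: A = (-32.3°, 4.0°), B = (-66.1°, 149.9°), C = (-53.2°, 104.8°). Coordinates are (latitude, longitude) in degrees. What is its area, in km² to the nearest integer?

Side lengths (central angles): a = 0.4432, b = 1.2313, c = 1.3644 rad; semiperimeter s = 1.5194.
By l'Huilier's theorem, tan(E/4) = √[tan(s/2) tan((s−a)/2) tan((s−b)/2) tan((s−c)/2)], giving spherical excess E = 0.3191 rad.
Area = E·R² = 0.3191 × (6371)² ≈ 12951726 km².

12951726 km²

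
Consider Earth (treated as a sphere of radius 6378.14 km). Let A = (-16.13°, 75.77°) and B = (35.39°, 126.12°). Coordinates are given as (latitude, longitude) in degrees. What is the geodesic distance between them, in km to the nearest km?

7814 km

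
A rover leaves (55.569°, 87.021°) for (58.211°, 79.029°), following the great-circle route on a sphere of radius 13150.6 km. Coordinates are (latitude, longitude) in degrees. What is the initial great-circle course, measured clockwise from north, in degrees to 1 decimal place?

304.5°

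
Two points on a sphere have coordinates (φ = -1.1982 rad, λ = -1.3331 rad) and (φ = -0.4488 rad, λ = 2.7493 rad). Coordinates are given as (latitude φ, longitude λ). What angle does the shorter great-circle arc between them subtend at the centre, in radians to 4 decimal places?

1.3583 rad

With latitudes φ₁ = -68.652°, φ₂ = -25.714° and longitude difference Δλ = -126.096°:
cos c = sin φ₁ sin φ₂ + cos φ₁ cos φ₂ cos Δλ = (-0.9314)(-0.4339) + (0.3640)(0.9010)(-0.5891) = 0.21089,
so c = arccos(0.21089) = 1.35831 rad.
So the angular separation is 1.3583 rad.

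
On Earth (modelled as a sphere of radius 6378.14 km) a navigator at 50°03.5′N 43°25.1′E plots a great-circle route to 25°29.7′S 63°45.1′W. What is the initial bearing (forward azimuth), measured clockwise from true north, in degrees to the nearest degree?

265°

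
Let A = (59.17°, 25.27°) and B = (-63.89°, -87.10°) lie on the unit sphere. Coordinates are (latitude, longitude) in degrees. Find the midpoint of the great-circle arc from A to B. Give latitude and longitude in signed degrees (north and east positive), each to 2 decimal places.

Central angle δ = 2.6000 rad. Interpolating on the sphere with fraction f = 0.5:
P = [sin((1−f)δ)·A + sin(fδ)·B] / sin δ = 1.8693·A + 1.8693·B in Cartesian coordinates,
giving P = (0.9079, -0.4127, -0.0734), i.e. latitude -4.21°, longitude -24.44°.

-4.21°, -24.44°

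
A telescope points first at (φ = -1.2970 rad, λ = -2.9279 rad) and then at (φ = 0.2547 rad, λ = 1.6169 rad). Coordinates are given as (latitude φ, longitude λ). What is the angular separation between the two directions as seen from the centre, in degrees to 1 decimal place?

106.6°

Let φ₁ = -1.2970 rad, φ₂ = 0.2547 rad, and Δλ = -1.7384 rad.
cos c = sin φ₁ sin φ₂ + cos φ₁ cos φ₂ cos Δλ = (-0.9628)(0.2520) + (0.2704)(0.9677)(-0.1668) = -0.28622,
so c = arccos(-0.28622) = 1.86107 rad.
So the angular separation is 106.6°.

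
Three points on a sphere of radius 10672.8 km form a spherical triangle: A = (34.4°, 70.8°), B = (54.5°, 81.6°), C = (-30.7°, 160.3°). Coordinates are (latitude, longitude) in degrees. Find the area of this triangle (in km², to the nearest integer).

58083556 km²

Side lengths (central angles): a = 1.8942, b = 1.8569, c = 0.3747 rad; semiperimeter s = 2.0629.
By l'Huilier's theorem, tan(E/4) = √[tan(s/2) tan((s−a)/2) tan((s−b)/2) tan((s−c)/2)], giving spherical excess E = 0.5099 rad.
Area = E·R² = 0.5099 × (10672.8)² ≈ 58083556 km².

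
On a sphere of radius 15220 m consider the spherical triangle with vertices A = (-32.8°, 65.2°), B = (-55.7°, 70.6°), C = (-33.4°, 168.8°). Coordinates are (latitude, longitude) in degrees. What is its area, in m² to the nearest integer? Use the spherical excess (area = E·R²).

54185225 m²

Side lengths (central angles): a = 1.1727, b = 1.4372, c = 0.4050 rad; semiperimeter s = 1.5075.
By l'Huilier's theorem, tan(E/4) = √[tan(s/2) tan((s−a)/2) tan((s−b)/2) tan((s−c)/2)], giving spherical excess E = 0.2339 rad.
Area = E·R² = 0.2339 × (15220)² ≈ 54185225 m².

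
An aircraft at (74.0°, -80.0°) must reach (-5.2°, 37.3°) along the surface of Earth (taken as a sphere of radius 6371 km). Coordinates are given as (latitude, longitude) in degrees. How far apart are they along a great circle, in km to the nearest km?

With latitudes φ₁ = 74.000°, φ₂ = -5.200° and longitude difference Δλ = 117.300°:
cos c = sin φ₁ sin φ₂ + cos φ₁ cos φ₂ cos Δλ = (0.9613)(-0.0906) + (0.2756)(0.9959)(-0.4586) = -0.21302,
so c = arccos(-0.21302) = 1.78546 rad.
Distance = R·c = 6371 × 1.7855 ≈ 11375 km.

11375 km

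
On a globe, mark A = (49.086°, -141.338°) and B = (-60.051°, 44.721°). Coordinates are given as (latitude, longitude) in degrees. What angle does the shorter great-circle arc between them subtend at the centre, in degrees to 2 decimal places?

168.50°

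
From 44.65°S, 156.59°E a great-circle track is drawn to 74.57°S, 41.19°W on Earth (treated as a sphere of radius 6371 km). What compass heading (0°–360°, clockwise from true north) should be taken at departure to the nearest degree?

175°

Δλ = 162.220° = 2.8313 rad.
y = sin Δλ · cos φ₂ = (0.3054)(0.2661) = 0.0812
x = cos φ₁ sin φ₂ − sin φ₁ cos φ₂ cos Δλ = (0.7114)(-0.9640) − (-0.7028)(0.2661)(-0.9522) = -0.8638
θ = atan2(y, x) = 174.63°, so the bearing is 175°.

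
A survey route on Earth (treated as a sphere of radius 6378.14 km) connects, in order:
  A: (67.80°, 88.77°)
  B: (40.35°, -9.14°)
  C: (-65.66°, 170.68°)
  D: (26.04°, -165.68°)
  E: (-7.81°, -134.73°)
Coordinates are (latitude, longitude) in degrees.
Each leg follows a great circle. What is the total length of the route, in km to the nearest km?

Leg A→B: central angle 0.9766 rad, distance 6229.0 km.
Leg B→C: central angle 2.6998 rad, distance 17220.0 km.
Leg C→D: central angle 1.6316 rad, distance 10406.4 km.
Leg D→E: central angle 0.7901 rad, distance 5039.5 km.
Total: 6229.0 + 17220.0 + 10406.4 + 5039.5 ≈ 38895 km.

38895 km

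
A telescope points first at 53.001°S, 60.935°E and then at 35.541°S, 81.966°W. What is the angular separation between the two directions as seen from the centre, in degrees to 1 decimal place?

With latitudes φ₁ = -53.001°, φ₂ = -35.541° and longitude difference Δλ = -142.901°:
cos c = sin φ₁ sin φ₂ + cos φ₁ cos φ₂ cos Δλ = (-0.7986)(-0.5813) + (0.6018)(0.8137)(-0.7976) = 0.07367,
so c = arccos(0.07367) = 1.49706 rad.
So the angular separation is 85.8°.

85.8°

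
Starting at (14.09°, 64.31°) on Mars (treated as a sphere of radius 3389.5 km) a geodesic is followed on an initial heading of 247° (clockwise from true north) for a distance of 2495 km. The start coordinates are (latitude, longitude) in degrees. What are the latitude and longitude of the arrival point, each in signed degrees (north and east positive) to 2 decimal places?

Angular distance δ = d/R = 2495/3389.5 = 0.73610 rad; initial bearing θ = 4.3110 rad.
sin φ₂ = sin φ₁ cos δ + cos φ₁ sin δ cos θ = (0.2434)(0.7411) + (0.9699)(0.6714)(-0.3907) = -0.0740, so φ₂ = -4.25°.
Δλ = atan2(sin θ sin δ cos φ₁, cos δ − sin φ₁ sin φ₂) = atan2(-0.5994, 0.7591) = -38.296°.
λ₂ = 64.310° − 38.296° = 26.01°.

-4.25°, 26.01°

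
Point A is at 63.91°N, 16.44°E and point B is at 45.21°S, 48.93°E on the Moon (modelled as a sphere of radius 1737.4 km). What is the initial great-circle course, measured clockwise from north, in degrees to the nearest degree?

156°

With φ₁ = 1.1154, φ₂ = -0.7891, Δλ = 0.5671 rad, the forward-azimuth formula gives
θ = atan2( sin Δλ cos φ₂ , cos φ₁ sin φ₂ − sin φ₁ cos φ₂ cos Δλ ) = atan2(0.3784, -0.8458) = 155.90°.
So the initial bearing is 156°.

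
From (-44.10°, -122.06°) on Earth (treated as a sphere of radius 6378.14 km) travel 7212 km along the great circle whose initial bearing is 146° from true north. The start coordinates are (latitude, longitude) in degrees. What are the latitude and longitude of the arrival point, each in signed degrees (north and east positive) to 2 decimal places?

-56.62°, -8.93°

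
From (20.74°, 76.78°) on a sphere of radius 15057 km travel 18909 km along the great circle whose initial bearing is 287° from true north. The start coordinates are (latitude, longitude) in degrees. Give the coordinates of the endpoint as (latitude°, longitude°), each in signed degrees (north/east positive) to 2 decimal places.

21.70°, -1.34°

Angular distance δ = d/R = 18909/15057 = 1.25583 rad; initial bearing θ = 5.0091 rad.
sin φ₂ = sin φ₁ cos δ + cos φ₁ sin δ cos θ = (0.3541)(0.3098) + (0.9352)(0.9508)(0.2924) = 0.3697, so φ₂ = 21.70°.
Δλ = atan2(sin θ sin δ cos φ₁, cos δ − sin φ₁ sin φ₂) = atan2(-0.8503, 0.1789) = -78.121°.
λ₂ = 76.780° − 78.121° = -1.34°.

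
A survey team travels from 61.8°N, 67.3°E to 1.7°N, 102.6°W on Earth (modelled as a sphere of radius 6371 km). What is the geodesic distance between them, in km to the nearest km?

12902 km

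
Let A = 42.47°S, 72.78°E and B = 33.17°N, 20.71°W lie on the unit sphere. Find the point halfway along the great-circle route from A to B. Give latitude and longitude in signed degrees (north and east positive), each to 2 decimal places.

The central angle between A and B is δ = 1.9900 rad.
With f = 0.5, the slerp weights are sin((1−f)δ)/sin δ = 0.9182 and sin(fδ)/sin δ = 0.9182.
Weighted sum of the unit vectors: (0.9182)·(0.2184,0.7046,-0.6752) + (0.9182)·(0.7830,-0.2960,0.5471) = (0.9195, 0.3752, -0.1176).
Converting back: φ = atan2(z, √(x²+y²)) = -6.75°, λ = atan2(y, x) = 22.20°.

-6.75°, 22.20°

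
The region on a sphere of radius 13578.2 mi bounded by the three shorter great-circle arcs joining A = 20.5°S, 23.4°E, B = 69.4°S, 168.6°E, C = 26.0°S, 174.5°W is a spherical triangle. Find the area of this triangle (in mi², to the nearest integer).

41725196 mi²

Side lengths (central angles): a = 0.7771, b = 2.2752, c = 1.5136 rad; semiperimeter s = 2.2830.
By l'Huilier's theorem, tan(E/4) = √[tan(s/2) tan((s−a)/2) tan((s−b)/2) tan((s−c)/2)], giving spherical excess E = 0.2263 rad.
Area = E·R² = 0.2263 × (13578.2)² ≈ 41725196 mi².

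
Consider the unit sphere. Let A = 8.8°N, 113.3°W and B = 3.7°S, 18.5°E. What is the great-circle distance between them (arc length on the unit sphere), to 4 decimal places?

2.3012

In radians: φ₁ = 0.1536, φ₂ = -0.0646, Δλ = 131.800° = 2.3003 rad.
cos c = sin φ₁ sin φ₂ + cos φ₁ cos φ₂ cos Δλ = (0.1530)(-0.0645) + (0.9882)(0.9979)(-0.6665) = -0.66719,
so c = arccos(-0.66719) = 2.30122 rad.
On the unit sphere the arc length equals the central angle: 2.3012.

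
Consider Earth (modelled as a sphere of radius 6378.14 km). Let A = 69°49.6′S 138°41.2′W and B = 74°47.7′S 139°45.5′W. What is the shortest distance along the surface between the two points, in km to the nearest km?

554 km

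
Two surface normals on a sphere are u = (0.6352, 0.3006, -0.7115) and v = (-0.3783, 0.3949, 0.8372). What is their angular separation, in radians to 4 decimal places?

2.3706 rad

u·v = -0.7173; |u| = 1.0000, |v| = 1.0000.
cos θ = (u·v)/(|u||v|) = -0.7172, so θ = 2.3706 rad.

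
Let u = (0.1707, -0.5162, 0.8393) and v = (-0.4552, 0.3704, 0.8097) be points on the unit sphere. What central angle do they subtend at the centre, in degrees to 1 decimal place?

u·v = 0.4107; |u| = 1.0000, |v| = 1.0000.
cos θ = (u·v)/(|u||v|) = 0.4107, so θ = 65.8°.

65.8°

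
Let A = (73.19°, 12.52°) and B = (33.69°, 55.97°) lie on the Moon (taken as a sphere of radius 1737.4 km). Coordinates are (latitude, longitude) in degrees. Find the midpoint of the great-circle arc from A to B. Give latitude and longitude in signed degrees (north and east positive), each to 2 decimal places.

54.95°, 45.16°

Central angle δ = 0.7874 rad. Interpolating on the sphere with fraction f = 0.5:
P = [sin((1−f)δ)·A + sin(fδ)·B] / sin δ = 0.5414·A + 0.5414·B in Cartesian coordinates,
giving P = (0.4050, 0.4073, 0.8186), i.e. latitude 54.95°, longitude 45.16°.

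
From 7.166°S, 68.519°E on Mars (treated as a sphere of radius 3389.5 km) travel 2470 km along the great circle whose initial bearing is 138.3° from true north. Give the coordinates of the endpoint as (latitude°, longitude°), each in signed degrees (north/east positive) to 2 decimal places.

-35.90°, 101.67°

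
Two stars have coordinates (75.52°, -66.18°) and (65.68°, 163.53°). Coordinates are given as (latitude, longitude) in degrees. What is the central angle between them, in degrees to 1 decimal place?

Let φ₁ = 1.3181 rad, φ₂ = 1.1463 rad, and Δλ = -2.2740 rad.
cos c = sin φ₁ sin φ₂ + cos φ₁ cos φ₂ cos Δλ = (0.9682)(0.9113) + (0.2500)(0.4118)(-0.6467) = 0.81572,
so c = arccos(0.81572) = 0.61682 rad.
So the angular separation is 35.3°.

35.3°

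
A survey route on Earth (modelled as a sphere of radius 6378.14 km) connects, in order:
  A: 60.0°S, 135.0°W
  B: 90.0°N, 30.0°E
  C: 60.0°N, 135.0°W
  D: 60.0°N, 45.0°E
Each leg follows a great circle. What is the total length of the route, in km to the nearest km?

26717 km

Leg A→B: central angle 2.6180 rad, distance 16697.9 km.
Leg B→C: central angle 0.5236 rad, distance 3339.6 km.
Leg C→D: central angle 1.0472 rad, distance 6679.2 km.
Total: 16697.9 + 3339.6 + 6679.2 ≈ 26717 km.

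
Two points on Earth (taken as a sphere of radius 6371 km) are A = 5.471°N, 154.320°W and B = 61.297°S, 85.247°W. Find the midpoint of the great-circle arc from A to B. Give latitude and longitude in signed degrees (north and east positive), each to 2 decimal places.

-32.02°, -133.29°

The central angle between A and B is δ = 1.4836 rad.
With f = 0.5, the slerp weights are sin((1−f)δ)/sin δ = 0.6782 and sin(fδ)/sin δ = 0.6782.
Weighted sum of the unit vectors: (0.6782)·(-0.8971,-0.4314,0.0953) + (0.6782)·(0.0398,-0.4786,-0.8771) = (-0.5814, -0.6171, -0.5302).
Converting back: φ = atan2(z, √(x²+y²)) = -32.02°, λ = atan2(y, x) = -133.29°.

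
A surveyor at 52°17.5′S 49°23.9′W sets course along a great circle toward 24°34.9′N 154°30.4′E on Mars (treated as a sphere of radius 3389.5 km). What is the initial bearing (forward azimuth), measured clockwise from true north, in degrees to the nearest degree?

Δλ = -156.095° = -2.7244 rad.
y = sin Δλ · cos φ₂ = (-0.4052)(0.9094) = -0.3685
x = cos φ₁ sin φ₂ − sin φ₁ cos φ₂ cos Δλ = (0.6116)(0.4160) − (-0.7911)(0.9094)(-0.9142) = -0.4033
θ = atan2(y, x) = -137.58°; adding 360° gives 222°.

222°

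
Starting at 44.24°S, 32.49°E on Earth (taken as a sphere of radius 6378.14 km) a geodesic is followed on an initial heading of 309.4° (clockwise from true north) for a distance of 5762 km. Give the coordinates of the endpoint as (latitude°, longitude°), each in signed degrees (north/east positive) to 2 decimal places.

-4.28°, -5.00°

Angular distance δ = d/R = 5762/6378.14 = 0.90340 rad; initial bearing θ = 5.4000 rad.
sin φ₂ = sin φ₁ cos δ + cos φ₁ sin δ cos θ = (-0.6977)(0.6189) + (0.7164)(0.7854)(0.6347) = -0.0747, so φ₂ = -4.28°.
Δλ = atan2(sin θ sin δ cos φ₁, cos δ − sin φ₁ sin φ₂) = atan2(-0.4348, 0.5669) = -37.491°.
λ₂ = 32.490° − 37.491° = -5.00°.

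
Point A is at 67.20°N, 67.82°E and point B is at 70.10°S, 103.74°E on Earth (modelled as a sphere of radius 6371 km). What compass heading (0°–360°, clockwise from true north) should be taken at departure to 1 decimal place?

With φ₁ = 1.1729, φ₂ = -1.2235, Δλ = 0.6269 rad, the forward-azimuth formula gives
θ = atan2( sin Δλ cos φ₂ , cos φ₁ sin φ₂ − sin φ₁ cos φ₂ cos Δλ ) = atan2(0.1997, -0.6185) = 162.11°.
So the initial bearing is 162.1°.

162.1°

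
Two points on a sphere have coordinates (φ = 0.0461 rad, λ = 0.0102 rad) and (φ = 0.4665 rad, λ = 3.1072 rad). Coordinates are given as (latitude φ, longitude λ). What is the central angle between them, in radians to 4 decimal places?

In radians: φ₁ = 0.0461, φ₂ = 0.4665, Δλ = 177.445° = 3.0970 rad.
cos c = sin φ₁ sin φ₂ + cos φ₁ cos φ₂ cos Δλ = (0.0461)(0.4498) + (0.9989)(0.8931)(-0.9990) = -0.87059,
so c = arccos(-0.87059) = 2.62719 rad.
So the angular separation is 2.6272 rad.

2.6272 rad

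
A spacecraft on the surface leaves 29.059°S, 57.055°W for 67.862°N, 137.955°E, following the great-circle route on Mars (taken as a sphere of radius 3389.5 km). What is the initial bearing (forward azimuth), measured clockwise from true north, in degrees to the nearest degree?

With φ₁ = -0.5072, φ₂ = 1.1844, Δλ = -2.8796 rad, the forward-azimuth formula gives
θ = atan2( sin Δλ cos φ₂ , cos φ₁ sin φ₂ − sin φ₁ cos φ₂ cos Δλ ) = atan2(-0.0976, 0.6329) = -8.77°.
Adding 360° brings this into [0°, 360°): 351°.

351°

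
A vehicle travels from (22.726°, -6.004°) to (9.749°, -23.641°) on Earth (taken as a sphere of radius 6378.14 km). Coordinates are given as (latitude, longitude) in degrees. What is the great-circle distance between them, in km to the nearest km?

2370 km

Let φ₁ = 0.3966 rad, φ₂ = 0.1702 rad, and Δλ = -0.3078 rad.
cos c = sin φ₁ sin φ₂ + cos φ₁ cos φ₂ cos Δλ = (0.3863)(0.1693) + (0.9224)(0.9856)(0.9530) = 0.93173,
so c = arccos(0.93173) = 0.37165 rad.
Distance = R·c = 6378.14 × 0.3716 ≈ 2370 km.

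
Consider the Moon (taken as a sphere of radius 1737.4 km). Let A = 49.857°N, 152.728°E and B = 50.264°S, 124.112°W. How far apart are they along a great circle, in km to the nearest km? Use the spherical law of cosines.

Let φ₁ = 0.8702 rad, φ₂ = -0.8773 rad, and Δλ = 1.4514 rad.
cos c = sin φ₁ sin φ₂ + cos φ₁ cos φ₂ cos Δλ = (0.7644)(-0.7690) + (0.6447)(0.6393)(0.1191) = -0.53877,
so c = arccos(-0.53877) = 2.13977 rad.
Distance = R·c = 1737.4 × 2.1398 ≈ 3718 km.

3718 km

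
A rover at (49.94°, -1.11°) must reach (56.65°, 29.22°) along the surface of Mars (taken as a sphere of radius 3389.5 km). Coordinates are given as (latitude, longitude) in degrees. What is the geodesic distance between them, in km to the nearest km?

In radians: φ₁ = 0.8716, φ₂ = 0.9887, Δλ = 30.330° = 0.5294 rad.
Haversine: a = sin²(Δφ/2) + cos φ₁ cos φ₂ sin²(Δλ/2) = 0.0034 + (0.6436)(0.5498)(0.0684) = 0.02764.
Central angle c = 2·arcsin(√a) = 0.33404 rad.
Distance = R·c = 3389.5 × 0.3340 ≈ 1132 km.

1132 km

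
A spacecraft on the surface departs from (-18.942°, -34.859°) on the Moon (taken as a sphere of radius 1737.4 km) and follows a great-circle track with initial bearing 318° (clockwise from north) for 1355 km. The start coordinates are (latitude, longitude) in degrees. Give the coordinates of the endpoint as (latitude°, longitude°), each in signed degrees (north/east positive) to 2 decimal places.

Angular distance δ = d/R = 1355/1737.4 = 0.77990 rad; initial bearing θ = 5.5501 rad.
sin φ₂ = sin φ₁ cos δ + cos φ₁ sin δ cos θ = (-0.3246)(0.7110) + (0.9458)(0.7032)(0.7431) = 0.2635, so φ₂ = 15.28°.
Δλ = atan2(sin θ sin δ cos φ₁, cos δ − sin φ₁ sin φ₂) = atan2(-0.4451, 0.7965) = -29.195°.
λ₂ = -34.859° − 29.195° = -64.05°.

15.28°, -64.05°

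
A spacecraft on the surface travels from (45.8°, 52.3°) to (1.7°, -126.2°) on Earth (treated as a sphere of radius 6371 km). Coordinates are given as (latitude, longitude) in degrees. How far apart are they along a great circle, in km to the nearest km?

With latitudes φ₁ = 45.800°, φ₂ = 1.700° and longitude difference Δλ = -178.500°:
cos c = sin φ₁ sin φ₂ + cos φ₁ cos φ₂ cos Δλ = (0.7169)(0.0297) + (0.6972)(0.9996)(-0.9997) = -0.67535,
so c = arccos(-0.67535) = 2.31224 rad.
Distance = R·c = 6371 × 2.3122 ≈ 14731 km.

14731 km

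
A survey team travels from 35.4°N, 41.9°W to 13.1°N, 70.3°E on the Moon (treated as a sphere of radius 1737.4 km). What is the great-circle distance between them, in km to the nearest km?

With latitudes φ₁ = 35.400°, φ₂ = 13.100° and longitude difference Δλ = 112.200°:
cos c = sin φ₁ sin φ₂ + cos φ₁ cos φ₂ cos Δλ = (0.5793)(0.2267) + (0.8151)(0.9740)(-0.3778) = -0.16868,
so c = arccos(-0.16868) = 1.74029 rad.
Distance = R·c = 1737.4 × 1.7403 ≈ 3024 km.

3024 km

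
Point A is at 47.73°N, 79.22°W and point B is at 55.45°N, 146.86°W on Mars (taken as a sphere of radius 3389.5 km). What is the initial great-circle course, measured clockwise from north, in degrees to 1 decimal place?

Δλ = -67.640° = -1.1805 rad.
y = sin Δλ · cos φ₂ = (-0.9248)(0.5671) = -0.5245
x = cos φ₁ sin φ₂ − sin φ₁ cos φ₂ cos Δλ = (0.6726)(0.8236) − (0.7400)(0.5671)(0.3804) = 0.3943
θ = atan2(y, x) = -53.06°; adding 360° gives 306.9°.

306.9°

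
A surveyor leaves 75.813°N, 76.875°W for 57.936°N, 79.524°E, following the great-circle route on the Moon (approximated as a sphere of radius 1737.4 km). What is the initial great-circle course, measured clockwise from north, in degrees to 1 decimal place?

17.4°

Δλ = 156.399° = 2.7297 rad.
y = sin Δλ · cos φ₂ = (0.4004)(0.5309) = 0.2125
x = cos φ₁ sin φ₂ − sin φ₁ cos φ₂ cos Δλ = (0.2451)(0.8475) − (0.9695)(0.5309)(-0.9164) = 0.6793
θ = atan2(y, x) = 17.37°, so the bearing is 17.4°.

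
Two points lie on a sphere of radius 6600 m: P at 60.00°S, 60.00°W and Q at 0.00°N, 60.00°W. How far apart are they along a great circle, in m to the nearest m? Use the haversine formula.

In radians: φ₁ = -1.0472, φ₂ = 0.0000, Δλ = 0.000° = 0.0000 rad.
Haversine: a = sin²(Δφ/2) + cos φ₁ cos φ₂ sin²(Δλ/2) = 0.2500 + (0.5000)(1.0000)(0.0000) = 0.25000.
Central angle c = 2·arcsin(√a) = 1.04720 rad.
Distance = R·c = 6600 × 1.0472 ≈ 6912 m.

6912 m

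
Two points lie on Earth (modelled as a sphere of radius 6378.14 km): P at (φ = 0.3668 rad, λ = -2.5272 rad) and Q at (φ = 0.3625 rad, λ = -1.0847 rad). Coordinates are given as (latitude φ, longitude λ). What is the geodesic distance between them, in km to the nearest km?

8480 km

With latitudes φ₁ = 21.016°, φ₂ = 20.770° and longitude difference Δλ = 82.649°:
Haversine: a = sin²(Δφ/2) + cos φ₁ cos φ₂ sin²(Δλ/2) = 0.0000 + (0.9335)(0.9350)(0.4360) = 0.38058.
Central angle c = 2·arcsin(√a) = 1.32962 rad.
Distance = R·c = 6378.14 × 1.3296 ≈ 8480 km.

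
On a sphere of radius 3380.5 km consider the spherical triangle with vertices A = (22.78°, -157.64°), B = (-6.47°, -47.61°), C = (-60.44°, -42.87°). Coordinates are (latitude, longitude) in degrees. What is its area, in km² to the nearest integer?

Side lengths (central angles): a = 0.9440, b = 2.1263, c = 1.9363 rad; semiperimeter s = 2.5033.
By l'Huilier's theorem, tan(E/4) = √[tan(s/2) tan((s−a)/2) tan((s−b)/2) tan((s−c)/2)], giving spherical excess E = 1.5488 rad.
Area = E·R² = 1.5488 × (3380.5)² ≈ 17699008 km².

17699008 km²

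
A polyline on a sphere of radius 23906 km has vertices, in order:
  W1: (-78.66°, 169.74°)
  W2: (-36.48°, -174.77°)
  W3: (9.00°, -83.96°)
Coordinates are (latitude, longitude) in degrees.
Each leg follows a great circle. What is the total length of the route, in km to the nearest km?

57850 km

Leg W1→W2: central angle 0.7447 rad, distance 17802.6 km.
Leg W2→W3: central angle 1.6752 rad, distance 40047.8 km.
Total: 17802.6 + 40047.8 ≈ 57850 km.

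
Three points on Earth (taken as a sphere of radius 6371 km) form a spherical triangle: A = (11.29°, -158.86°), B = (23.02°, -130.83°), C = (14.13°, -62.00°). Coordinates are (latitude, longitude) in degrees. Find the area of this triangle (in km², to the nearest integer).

Side lengths (central angles): a = 1.1398, b = 1.6366, c = 0.5090 rad; semiperimeter s = 1.6427.
By l'Huilier's theorem, tan(E/4) = √[tan(s/2) tan((s−a)/2) tan((s−b)/2) tan((s−c)/2)], giving spherical excess E = 0.0923 rad.
Area = E·R² = 0.0923 × (6371)² ≈ 3745269 km².

3745269 km²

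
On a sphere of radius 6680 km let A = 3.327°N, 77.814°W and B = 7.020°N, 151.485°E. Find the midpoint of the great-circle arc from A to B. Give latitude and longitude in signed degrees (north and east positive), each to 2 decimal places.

12.25°, -142.80°

The central angle between A and B is δ = 2.2640 rad.
With f = 0.5, the slerp weights are sin((1−f)δ)/sin δ = 1.1769 and sin(fδ)/sin δ = 1.1769.
Weighted sum of the unit vectors: (1.1769)·(0.2107,-0.9758,0.0580) + (1.1769)·(-0.8721,0.4738,0.1222) = (-0.7784, -0.5908, 0.2121).
Converting back: φ = atan2(z, √(x²+y²)) = 12.25°, λ = atan2(y, x) = -142.80°.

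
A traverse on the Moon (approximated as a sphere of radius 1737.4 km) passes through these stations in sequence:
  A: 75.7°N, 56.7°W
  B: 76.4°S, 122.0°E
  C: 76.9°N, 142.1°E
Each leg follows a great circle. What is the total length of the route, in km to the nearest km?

10096 km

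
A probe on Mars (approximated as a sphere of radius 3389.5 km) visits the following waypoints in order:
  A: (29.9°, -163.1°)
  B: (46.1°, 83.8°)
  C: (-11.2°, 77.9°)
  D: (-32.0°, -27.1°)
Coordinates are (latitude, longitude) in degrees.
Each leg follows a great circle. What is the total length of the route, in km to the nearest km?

14015 km

Leg A→B: central angle 1.4471 rad, distance 4905.1 km.
Leg B→C: central angle 1.0043 rad, distance 3404.2 km.
Leg C→D: central angle 1.6834 rad, distance 5705.9 km.
Total: 4905.1 + 3404.2 + 5705.9 ≈ 14015 km.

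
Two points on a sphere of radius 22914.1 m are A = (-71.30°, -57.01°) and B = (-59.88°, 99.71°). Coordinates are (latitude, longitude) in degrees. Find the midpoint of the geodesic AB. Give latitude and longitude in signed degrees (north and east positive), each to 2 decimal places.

Central angle δ = 0.8345 rad. Interpolating on the sphere with fraction f = 0.5:
P = [sin((1−f)δ)·A + sin(fδ)·B] / sin δ = 0.5469·A + 0.5469·B in Cartesian coordinates,
giving P = (0.0492, 0.1234, -0.9911), i.e. latitude -82.36°, longitude 68.27°.

-82.36°, 68.27°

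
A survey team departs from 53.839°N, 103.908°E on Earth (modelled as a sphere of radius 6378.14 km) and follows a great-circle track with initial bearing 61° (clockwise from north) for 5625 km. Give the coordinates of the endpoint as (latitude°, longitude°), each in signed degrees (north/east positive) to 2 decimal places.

Angular distance δ = d/R = 5625/6378.14 = 0.88192 rad; initial bearing θ = 1.0647 rad.
sin φ₂ = sin φ₁ cos δ + cos φ₁ sin δ cos θ = (0.8074)(0.6357) + (0.5901)(0.7720)(0.4848) = 0.7340, so φ₂ = 47.23°.
Δλ = atan2(sin θ sin δ cos φ₁, cos δ − sin φ₁ sin φ₂) = atan2(0.3984, 0.0430) = 83.836°.
λ₂ = 103.908° + 83.836° = 187.74° → -172.26° after wrapping to (−180°, 180°].

47.23°, -172.26°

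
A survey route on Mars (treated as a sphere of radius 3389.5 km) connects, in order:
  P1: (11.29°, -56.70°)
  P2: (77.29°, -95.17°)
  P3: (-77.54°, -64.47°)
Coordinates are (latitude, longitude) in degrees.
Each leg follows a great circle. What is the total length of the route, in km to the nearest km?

13290 km

Leg P1→P2: central angle 1.2026 rad, distance 4076.3 km.
Leg P2→P3: central angle 2.7182 rad, distance 9213.4 km.
Total: 4076.3 + 9213.4 ≈ 13290 km.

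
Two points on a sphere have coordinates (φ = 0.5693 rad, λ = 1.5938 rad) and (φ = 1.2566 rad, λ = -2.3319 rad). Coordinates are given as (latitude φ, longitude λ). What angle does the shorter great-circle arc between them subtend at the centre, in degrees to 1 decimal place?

70.8°

With latitudes φ₁ = 32.618°, φ₂ = 71.998° and longitude difference Δλ = 135.074°:
cos c = sin φ₁ sin φ₂ + cos φ₁ cos φ₂ cos Δλ = (0.5390)(0.9510) + (0.8423)(0.3091)(-0.7080) = 0.32835,
so c = arccos(0.32835) = 1.23624 rad.
So the angular separation is 70.8°.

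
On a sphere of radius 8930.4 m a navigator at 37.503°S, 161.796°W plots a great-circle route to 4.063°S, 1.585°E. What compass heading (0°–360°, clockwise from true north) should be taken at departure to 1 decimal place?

With φ₁ = -0.6546, φ₂ = -0.0709, Δλ = 2.8515 rad, the forward-azimuth formula gives
θ = atan2( sin Δλ cos φ₂ , cos φ₁ sin φ₂ − sin φ₁ cos φ₂ cos Δλ ) = atan2(0.2853, -0.6381) = 155.91°.
So the initial bearing is 155.9°.

155.9°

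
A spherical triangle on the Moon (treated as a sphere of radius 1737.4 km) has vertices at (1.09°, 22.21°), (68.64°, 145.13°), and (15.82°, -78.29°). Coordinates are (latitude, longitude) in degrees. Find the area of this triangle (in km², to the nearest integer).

5919490 km²

Side lengths (central angles): a = 1.5714, b = 1.7417, c = 1.7520 rad; semiperimeter s = 2.5326.
By l'Huilier's theorem, tan(E/4) = √[tan(s/2) tan((s−a)/2) tan((s−b)/2) tan((s−c)/2)], giving spherical excess E = 1.9610 rad.
Area = E·R² = 1.9610 × (1737.4)² ≈ 5919490 km².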